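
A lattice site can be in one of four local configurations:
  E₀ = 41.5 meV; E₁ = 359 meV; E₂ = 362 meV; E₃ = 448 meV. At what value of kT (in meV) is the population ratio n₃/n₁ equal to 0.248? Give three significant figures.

n₃/n₁ = exp[−(E₃−E₁)/kT] = 0.248.
⇒ (E₃−E₁)/kT = ln(1/0.248) = ln(4.0323) = 1.3943.
kT = 89 meV / 1.3943 = 63.8 meV.

63.8 meV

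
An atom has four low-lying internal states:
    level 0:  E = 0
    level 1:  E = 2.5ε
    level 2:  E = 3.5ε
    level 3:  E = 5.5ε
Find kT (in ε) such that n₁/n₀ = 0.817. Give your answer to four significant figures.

12.37 ε

n₁/n₀ = exp[−(E₁−E₀)/kT] = 0.817.
⇒ (E₁−E₀)/kT = ln(1/0.817) = ln(1.22399) = 0.202116.
kT = 2.5ε / 0.202116 = 12.37 ε.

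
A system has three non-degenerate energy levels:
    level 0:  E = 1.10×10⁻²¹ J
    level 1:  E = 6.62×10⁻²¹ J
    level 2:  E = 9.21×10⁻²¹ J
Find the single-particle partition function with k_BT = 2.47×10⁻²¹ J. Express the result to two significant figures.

Eᵢ/kT = 0.4453, 2.680, 3.729.
Z = Σ e^(−Eᵢ/kT) = e^(−0.4453) + e^(−2.680) + e^(−3.729) = 0.6406 + 0.06856 + 0.02402 = 0.7332.

Z = 0.73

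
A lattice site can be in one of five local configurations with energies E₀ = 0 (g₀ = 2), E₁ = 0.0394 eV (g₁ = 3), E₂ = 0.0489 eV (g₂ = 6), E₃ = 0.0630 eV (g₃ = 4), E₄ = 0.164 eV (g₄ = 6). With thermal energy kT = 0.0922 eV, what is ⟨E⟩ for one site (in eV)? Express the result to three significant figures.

0.0516 eV

Eᵢ/kT = 0, 0.42733, 0.53037, 0.68330, 1.7787.
Z = Σ gᵢe^(−Eᵢ/kT) = 2·e^(−0) + 3·e^(−0.42733) + 6·e^(−0.53037) + 4·e^(−0.68330) + 6·e^(−1.7787) = 2.0000 + 1.9567 + 3.5303 + 2.0198 + 1.0131 = 10.520.
⟨E⟩ = Σ Eᵢ gᵢe^(−Eᵢ/kT) / Z = (0·2.0000 + 0.0394·1.9567 + 0.0489·3.5303 + 0.0630·2.0198 + 0.164·1.0131) / 10.520 = 0.0516 eV.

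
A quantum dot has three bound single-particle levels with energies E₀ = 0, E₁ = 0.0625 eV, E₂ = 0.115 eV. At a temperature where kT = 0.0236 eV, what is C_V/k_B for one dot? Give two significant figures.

Eᵢ/kT = 0, 2.648, 4.873.
Z = Σ e^(−Eᵢ/kT) = e^(−0) + e^(−2.648) + e^(−4.873) = 1.000 + 0.07079 + 0.007650 = 1.078.
⟨E⟩ = 0.004920 eV, ⟨E²⟩ = 0.0003504 eV².
C_V/k_B = (⟨E²⟩ − ⟨E⟩²)/(kT)² = (0.0003504 − 0.00002421)/0.0005570 = 0.59.

0.59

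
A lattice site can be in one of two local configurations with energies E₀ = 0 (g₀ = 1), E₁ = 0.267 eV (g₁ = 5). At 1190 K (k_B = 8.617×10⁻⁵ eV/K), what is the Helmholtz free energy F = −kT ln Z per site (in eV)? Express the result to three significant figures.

k_BT = 8.617×10⁻⁵ × 1190 K = 0.10254 eV.
Eᵢ/kT = 0, 2.6039.
Z = Σ gᵢe^(−Eᵢ/kT) = 1·e^(−0) + 5·e^(−2.6039) = 1.0000 + 0.36992 = 1.3699.
F = −kT ln Z = −0.10254 × ln(1.3699) = −0.10254 × 0.31474 = -0.0323 eV.

-0.0323 eV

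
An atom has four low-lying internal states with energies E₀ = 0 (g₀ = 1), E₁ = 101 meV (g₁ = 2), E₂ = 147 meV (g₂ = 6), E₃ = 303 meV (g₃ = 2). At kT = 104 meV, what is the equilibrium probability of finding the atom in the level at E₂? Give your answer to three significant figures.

0.439

Eᵢ/kT = 0, 0.97115, 1.4135, 2.9135.
Z = Σ gᵢe^(−Eᵢ/kT) = 1·e^(−0) + 2·e^(−0.97115) + 6·e^(−1.4135) + 2·e^(−2.9135) = 1.0000 + 0.75729 + 1.4597 + 0.10857 = 3.3256.
P₂ = g₂ e^(−E₂/kT) / Z = 1.4597/3.3256 = 0.439.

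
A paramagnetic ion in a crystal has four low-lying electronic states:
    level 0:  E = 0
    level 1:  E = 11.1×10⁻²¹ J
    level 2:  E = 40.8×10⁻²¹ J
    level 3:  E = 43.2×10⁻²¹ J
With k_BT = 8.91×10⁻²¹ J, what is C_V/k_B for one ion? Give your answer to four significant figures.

0.5326

Eᵢ/kT = 0, 1.24579, 4.57912, 4.84848.
Z = Σ e^(−Eᵢ/kT) = e^(−0) + e^(−1.24579) + e^(−4.57912) + e^(−4.84848) = 1.00000 + 0.287714 + 0.0102639 + 0.00784029 = 1.30582.
⟨E⟩ = 3.02576, ⟨E²⟩ = 51.4365.
C_V/k_B = (⟨E²⟩ − ⟨E⟩²)/(kT)² = (51.4365 − 9.15522)/79.3881 = 0.5326.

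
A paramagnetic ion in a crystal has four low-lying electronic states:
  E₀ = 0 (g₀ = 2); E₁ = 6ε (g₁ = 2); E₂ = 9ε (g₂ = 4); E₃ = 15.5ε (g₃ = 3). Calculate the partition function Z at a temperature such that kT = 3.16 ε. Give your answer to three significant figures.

Z = 2.55

Eᵢ/kT = 0, 1.8987, 2.8481, 4.9051.
Z = Σ gᵢe^(−Eᵢ/kT) = 2·e^(−0) + 2·e^(−1.8987) + 4·e^(−2.8481) + 3·e^(−4.9051) = 2.0000 + 0.29953 + 0.23182 + 0.022226 = 2.5536.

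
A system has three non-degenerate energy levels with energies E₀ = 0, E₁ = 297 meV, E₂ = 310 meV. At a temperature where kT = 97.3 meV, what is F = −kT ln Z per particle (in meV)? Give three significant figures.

Eᵢ/kT = 0, 3.0524, 3.1860.
Z = Σ e^(−Eᵢ/kT) = e^(−0) + e^(−3.0524) + e^(−3.1860) = 1.0000 + 0.047245 + 0.041337 = 1.0886.
F = −kT ln Z = −97.3 × ln(1.0886) = −97.3 × 0.084892 = -8.26 meV.

-8.26 meV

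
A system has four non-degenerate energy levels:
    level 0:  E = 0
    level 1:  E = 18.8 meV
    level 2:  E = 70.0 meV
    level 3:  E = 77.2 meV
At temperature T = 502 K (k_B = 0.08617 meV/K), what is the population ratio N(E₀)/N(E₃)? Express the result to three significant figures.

k_BT = 0.08617 × 502 K = 43.257 meV.
n₀/n₃ = exp[−(E₀−E₃)/kT] = exp(−(-77.2 meV)/(43.257 meV)) = exp(1.7847) = 5.96.

5.96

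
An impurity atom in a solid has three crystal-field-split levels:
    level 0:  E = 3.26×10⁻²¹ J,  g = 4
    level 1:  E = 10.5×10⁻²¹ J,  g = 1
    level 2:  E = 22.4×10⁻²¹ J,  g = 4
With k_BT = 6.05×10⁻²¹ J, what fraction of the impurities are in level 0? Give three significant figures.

0.895

Eᵢ/kT = 0.53884, 1.7355, 3.7025.
Z = Σ gᵢe^(−Eᵢ/kT) = 4·e^(−0.53884) + 1·e^(−1.7355) + 4·e^(−3.7025) = 2.3337 + 0.17631 + 0.098647 = 2.6087.
P₀ = g₀ e^(−E₀/kT) / Z = 2.3337/2.6087 = 0.895.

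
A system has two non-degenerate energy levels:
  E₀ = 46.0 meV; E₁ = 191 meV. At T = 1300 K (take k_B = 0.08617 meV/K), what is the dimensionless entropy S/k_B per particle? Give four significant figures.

k_BT = 0.08617 × 1300 K = 112.021 meV.
Eᵢ/kT = 0.410637, 1.70504.
Z = Σ e^(−Eᵢ/kT) = e^(−0.410637) + e^(−1.70504) = 0.663228 + 0.181765 = 0.844993.
⟨E⟩ = Σ EᵢPᵢ = 77.1907 meV.
S/k_B = ln Z + ⟨E⟩/kT = ln(0.844993) + 77.1907/112.021 = -0.168427 + 0.689073 = 0.5206.

0.5206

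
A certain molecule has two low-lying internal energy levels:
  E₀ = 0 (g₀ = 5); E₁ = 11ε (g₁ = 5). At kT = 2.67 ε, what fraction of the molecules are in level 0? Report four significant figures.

0.9840

Eᵢ/kT = 0, 4.11985.
Z = Σ gᵢe^(−Eᵢ/kT) = 5·e^(−0) + 5·e^(−4.11985) = 5.00000 + 0.0812348 = 5.08123.
P₀ = g₀ e^(−E₀/kT) / Z = 5.00000/5.08123 = 0.9840.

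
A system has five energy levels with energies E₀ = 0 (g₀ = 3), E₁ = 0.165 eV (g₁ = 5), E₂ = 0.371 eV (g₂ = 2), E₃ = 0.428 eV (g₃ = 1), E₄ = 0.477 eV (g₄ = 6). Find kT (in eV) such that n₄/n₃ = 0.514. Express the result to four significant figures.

0.01994 eV

n₄/n₃ = (g₄/g₃) exp[−(E₄−E₃)/kT] = 0.514.
⇒ (E₄−E₃)/kT = ln((6/1)/0.514) = ln(11.6732) = 2.45730.
kT = 0.049 eV / 2.45730 = 0.01994 eV.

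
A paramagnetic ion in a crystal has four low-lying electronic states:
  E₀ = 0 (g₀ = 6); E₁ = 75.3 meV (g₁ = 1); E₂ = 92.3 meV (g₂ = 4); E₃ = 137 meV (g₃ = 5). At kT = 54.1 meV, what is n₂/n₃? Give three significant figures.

n₂/n₃ = (g₂/g₃) exp[−(E₂−E₃)/kT] = (4/5) × exp(−(-44.7 meV)/(54.1 meV)) = (4/5) × exp(0.82625) = 1.83.

1.83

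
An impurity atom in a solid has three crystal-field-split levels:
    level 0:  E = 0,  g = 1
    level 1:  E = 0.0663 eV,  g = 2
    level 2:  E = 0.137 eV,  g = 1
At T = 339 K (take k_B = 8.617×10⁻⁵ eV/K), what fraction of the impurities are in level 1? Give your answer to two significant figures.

0.17

k_BT = 8.617×10⁻⁵ × 339 K = 0.02921 eV.
Eᵢ/kT = 0, 2.270, 4.690.
Z = Σ gᵢe^(−Eᵢ/kT) = 1·e^(−0) + 2·e^(−2.270) + 1·e^(−4.690) = 1.000 + 0.2066 + 0.009187 = 1.216.
P₁ = g₁ e^(−E₁/kT) / Z = 0.2066/1.216 = 0.17.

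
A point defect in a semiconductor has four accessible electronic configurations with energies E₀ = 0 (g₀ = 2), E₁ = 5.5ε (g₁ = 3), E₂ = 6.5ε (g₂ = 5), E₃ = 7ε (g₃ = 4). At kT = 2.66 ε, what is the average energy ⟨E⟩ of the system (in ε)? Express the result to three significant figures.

2.23 ε

Eᵢ/kT = 0, 2.0677, 2.4436, 2.6316.
Z = Σ gᵢe^(−Eᵢ/kT) = 2·e^(−0) + 3·e^(−2.0677) + 5·e^(−2.4436) + 4·e^(−2.6316) = 2.0000 + 0.37943 + 0.43424 + 0.28785 = 3.1015.
⟨E⟩ = Σ Eᵢ gᵢe^(−Eᵢ/kT) / Z = (0·2.0000 + 5.5·0.37943 + 6.5·0.43424 + 7·0.28785) / 3.1015 = 2.23 ε.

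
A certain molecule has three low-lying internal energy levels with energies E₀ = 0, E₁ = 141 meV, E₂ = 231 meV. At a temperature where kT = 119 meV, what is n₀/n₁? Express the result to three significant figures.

n₀/n₁ = exp[−(E₀−E₁)/kT] = exp(−(-141 meV)/(119 meV)) = exp(1.1849) = 3.27.

3.27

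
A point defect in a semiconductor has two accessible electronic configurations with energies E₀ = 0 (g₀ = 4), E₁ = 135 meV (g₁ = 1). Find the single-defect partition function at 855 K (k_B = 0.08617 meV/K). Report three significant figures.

k_BT = 0.08617 × 855 K = 73.675 meV.
Eᵢ/kT = 0, 1.8324.
Z = Σ gᵢe^(−Eᵢ/kT) = 4·e^(−0) + 1·e^(−1.8324) = 4.0000 + 0.16003 = 4.1600.

Z = 4.16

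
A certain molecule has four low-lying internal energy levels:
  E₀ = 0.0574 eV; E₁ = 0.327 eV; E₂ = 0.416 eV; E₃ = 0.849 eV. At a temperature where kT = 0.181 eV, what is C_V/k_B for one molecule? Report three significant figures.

Eᵢ/kT = 0.31713, 1.8066, 2.2983, 4.6906.
Z = Σ e^(−Eᵢ/kT) = e^(−0.31713) + e^(−1.8066) + e^(−2.2983) + e^(−4.6906) = 0.72824 + 0.16421 + 0.10043 + 0.0091812 = 1.0021.
⟨E⟩ = 0.14477 eV, ⟨E²⟩ = 0.043864 eV².
C_V/k_B = (⟨E²⟩ − ⟨E⟩²)/(kT)² = (0.043864 − 0.020958)/0.032761 = 0.699.

0.699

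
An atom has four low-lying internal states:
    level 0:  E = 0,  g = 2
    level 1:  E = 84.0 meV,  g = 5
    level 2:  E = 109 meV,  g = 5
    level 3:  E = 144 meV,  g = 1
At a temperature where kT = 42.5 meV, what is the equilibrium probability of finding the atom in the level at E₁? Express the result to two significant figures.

Eᵢ/kT = 0, 1.976, 2.565, 3.388.
Z = Σ gᵢe^(−Eᵢ/kT) = 2·e^(−0) + 5·e^(−1.976) + 5·e^(−2.565) + 1·e^(−3.388) = 2.000 + 0.6931 + 0.3846 + 0.03378 = 3.111.
P₁ = g₁ e^(−E₁/kT) / Z = 0.6931/3.111 = 0.22.

0.22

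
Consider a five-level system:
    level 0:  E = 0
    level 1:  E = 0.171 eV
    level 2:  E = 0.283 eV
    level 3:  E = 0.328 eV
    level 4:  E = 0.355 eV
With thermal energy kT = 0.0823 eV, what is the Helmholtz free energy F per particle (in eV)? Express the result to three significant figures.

Eᵢ/kT = 0, 2.0778, 3.4386, 3.9854, 4.3135.
Z = Σ e^(−Eᵢ/kT) = e^(−0) + e^(−2.0778) + e^(−3.4386) + e^(−3.9854) + e^(−4.3135) = 1.0000 + 0.12521 + 0.032110 + 0.018585 + 0.013387 = 1.1893.
F = −kT ln Z = −0.0823 × ln(1.1893) = −0.0823 × 0.17336 = -0.0143 eV.

-0.0143 eV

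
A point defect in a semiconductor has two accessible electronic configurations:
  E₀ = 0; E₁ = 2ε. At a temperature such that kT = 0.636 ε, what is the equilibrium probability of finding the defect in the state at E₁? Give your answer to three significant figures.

0.0413

Eᵢ/kT = 0, 3.1447.
Z = Σ e^(−Eᵢ/kT) = e^(−0) + e^(−3.1447) = 1.0000 + 0.043080 = 1.0431.
P₁ = e^(−E₁/kT) / Z = 0.043080/1.0431 = 0.0413.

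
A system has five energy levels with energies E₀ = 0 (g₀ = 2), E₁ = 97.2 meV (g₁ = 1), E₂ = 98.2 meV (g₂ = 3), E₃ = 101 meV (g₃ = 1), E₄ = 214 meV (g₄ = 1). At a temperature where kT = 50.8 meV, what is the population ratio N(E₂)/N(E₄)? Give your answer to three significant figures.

29.3

n₂/n₄ = (g₂/g₄) exp[−(E₂−E₄)/kT] = (3/1) × exp(−(-115.8 meV)/(50.8 meV)) = (3/1) × exp(2.2795) = 29.3.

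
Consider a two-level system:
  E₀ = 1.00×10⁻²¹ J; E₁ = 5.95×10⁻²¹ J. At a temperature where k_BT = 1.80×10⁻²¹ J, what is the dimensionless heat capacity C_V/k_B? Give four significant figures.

0.4271

Eᵢ/kT = 0.555556, 3.30556.
Z = Σ e^(−Eᵢ/kT) = e^(−0.555556) + e^(−3.30556) = 0.573753 + 0.0366787 = 0.610432.
⟨E⟩ = 1.29743, ⟨E²⟩ = 3.06712.
C_V/k_B = (⟨E²⟩ − ⟨E⟩²)/(kT)² = (3.06712 − 1.68332)/3.24000 = 0.4271.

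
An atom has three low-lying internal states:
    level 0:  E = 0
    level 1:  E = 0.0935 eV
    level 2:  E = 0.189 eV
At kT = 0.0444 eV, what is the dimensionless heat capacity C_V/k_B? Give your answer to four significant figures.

0.6236

Eᵢ/kT = 0, 2.10586, 4.25676.
Z = Σ e^(−Eᵢ/kT) = e^(−0) + e^(−2.10586) + e^(−4.25676) = 1.00000 + 0.121741 + 0.0141681 = 1.13591.
⟨E⟩ = 0.0123782 eV, ⟨E²⟩ = 0.00138249 eV².
C_V/k_B = (⟨E²⟩ − ⟨E⟩²)/(kT)² = (0.00138249 − 0.000153220)/0.00197136 = 0.6236.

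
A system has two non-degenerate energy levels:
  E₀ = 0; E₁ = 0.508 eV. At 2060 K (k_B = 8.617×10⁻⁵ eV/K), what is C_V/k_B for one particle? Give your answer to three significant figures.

k_BT = 8.617×10⁻⁵ × 2060 K = 0.17751 eV.
Eᵢ/kT = 0, 2.8618.
Z = Σ e^(−Eᵢ/kT) = e^(−0) + e^(−2.8618) = 1.0000 + 0.057166 = 1.0572.
⟨E⟩ = 0.027469 eV, ⟨E²⟩ = 0.013954 eV².
C_V/k_B = (⟨E²⟩ − ⟨E⟩²)/(kT)² = (0.013954 − 0.00075455)/0.031510 = 0.419.

0.419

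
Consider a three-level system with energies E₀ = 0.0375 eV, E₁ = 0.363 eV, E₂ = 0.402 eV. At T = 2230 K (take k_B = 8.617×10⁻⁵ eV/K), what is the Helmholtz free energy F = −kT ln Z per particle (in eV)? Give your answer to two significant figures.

k_BT = 8.617×10⁻⁵ × 2230 K = 0.1922 eV.
Eᵢ/kT = 0.1951, 1.889, 2.092.
Z = Σ e^(−Eᵢ/kT) = e^(−0.1951) + e^(−1.889) + e^(−2.092) = 0.8228 + 0.1512 + 0.1234 = 1.097.
F = −kT ln Z = −0.1922 × ln(1.097) = −0.1922 × 0.09258 = -0.018 eV.

-0.018 eV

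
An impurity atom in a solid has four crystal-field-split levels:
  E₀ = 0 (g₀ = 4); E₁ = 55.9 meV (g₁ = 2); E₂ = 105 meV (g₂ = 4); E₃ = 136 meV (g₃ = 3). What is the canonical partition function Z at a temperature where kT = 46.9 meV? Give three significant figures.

Z = 5.20

Eᵢ/kT = 0, 1.1919, 2.2388, 2.8998.
Z = Σ gᵢe^(−Eᵢ/kT) = 4·e^(−0) + 2·e^(−1.1919) + 4·e^(−2.2388) + 3·e^(−2.8998) = 4.0000 + 0.60729 + 0.42635 + 0.16510 = 5.1987.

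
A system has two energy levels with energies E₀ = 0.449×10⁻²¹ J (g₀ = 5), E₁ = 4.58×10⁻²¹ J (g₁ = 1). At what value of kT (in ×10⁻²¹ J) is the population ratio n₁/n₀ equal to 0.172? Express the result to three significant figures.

n₁/n₀ = (g₁/g₀) exp[−(E₁−E₀)/kT] = 0.172.
⇒ (E₁−E₀)/kT = ln((1/5)/0.172) = ln(1.1628) = 0.15083.
kT = 4.131 ×10⁻²¹ J / 0.15083 = 27.4 ×10⁻²¹ J.

27.4 ×10⁻²¹ J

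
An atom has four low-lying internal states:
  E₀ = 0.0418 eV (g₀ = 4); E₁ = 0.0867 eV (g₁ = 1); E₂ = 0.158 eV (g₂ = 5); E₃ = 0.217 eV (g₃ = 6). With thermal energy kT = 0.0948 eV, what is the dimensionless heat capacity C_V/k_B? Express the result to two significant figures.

0.49

Eᵢ/kT = 0.4409, 0.9146, 1.667, 2.289.
Z = Σ gᵢe^(−Eᵢ/kT) = 4·e^(−0.4409) + 1·e^(−0.9146) + 5·e^(−1.667) + 6·e^(−2.289) = 2.574 + 0.4007 + 0.9441 + 0.6082 = 4.527.
⟨E⟩ = 0.09355 eV, ⟨E²⟩ = 0.01319 eV².
C_V/k_B = (⟨E²⟩ − ⟨E⟩²)/(kT)² = (0.01319 − 0.008752)/0.008987 = 0.49.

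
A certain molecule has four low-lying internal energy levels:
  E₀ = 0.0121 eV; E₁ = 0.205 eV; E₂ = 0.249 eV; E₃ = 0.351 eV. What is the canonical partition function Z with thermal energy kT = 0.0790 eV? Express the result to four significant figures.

Z = 0.9872

Eᵢ/kT = 0.153165, 2.59494, 3.15190, 4.44304.
Z = Σ e^(−Eᵢ/kT) = e^(−0.153165) + e^(−2.59494) + e^(−3.15190) + e^(−4.44304) = 0.857988 + 0.0746504 + 0.0427708 + 0.0117601 = 0.987169.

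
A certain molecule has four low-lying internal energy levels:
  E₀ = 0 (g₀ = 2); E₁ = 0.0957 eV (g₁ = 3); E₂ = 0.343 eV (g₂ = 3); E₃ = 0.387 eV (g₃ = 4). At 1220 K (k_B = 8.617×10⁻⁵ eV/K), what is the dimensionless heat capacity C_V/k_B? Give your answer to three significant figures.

k_BT = 8.617×10⁻⁵ × 1220 K = 0.10513 eV.
Eᵢ/kT = 0, 0.91030, 3.2626, 3.6812.
Z = Σ gᵢe^(−Eᵢ/kT) = 2·e^(−0) + 3·e^(−0.91030) + 3·e^(−3.2626) + 4·e^(−3.6812) = 2.0000 + 1.2072 + 0.11487 + 0.10077 = 3.4228.
⟨E⟩ = 0.056658 eV, ⟨E²⟩ = 0.011588 eV².
C_V/k_B = (⟨E²⟩ − ⟨E⟩²)/(kT)² = (0.011588 − 0.0032101)/0.011052 = 0.758.

0.758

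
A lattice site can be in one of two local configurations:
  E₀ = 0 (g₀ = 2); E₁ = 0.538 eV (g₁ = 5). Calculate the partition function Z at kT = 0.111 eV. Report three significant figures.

Z = 2.04

Eᵢ/kT = 0, 4.8468.
Z = Σ gᵢe^(−Eᵢ/kT) = 2·e^(−0) + 5·e^(−4.8468) = 2.0000 + 0.039267 = 2.0393.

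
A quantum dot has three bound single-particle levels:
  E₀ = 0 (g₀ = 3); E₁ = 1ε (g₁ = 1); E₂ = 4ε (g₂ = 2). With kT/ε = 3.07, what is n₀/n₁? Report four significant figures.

n₀/n₁ = (g₀/g₁) exp[−(E₀−E₁)/kT] = (3/1) × exp(−(-1ε)/(3.07ε)) = (3/1) × exp(0.325733) = 4.155.

4.155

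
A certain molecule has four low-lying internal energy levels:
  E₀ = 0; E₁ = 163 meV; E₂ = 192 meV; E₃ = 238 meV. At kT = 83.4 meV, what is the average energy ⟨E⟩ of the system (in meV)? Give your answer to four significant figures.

Eᵢ/kT = 0, 1.95444, 2.30216, 2.85372.
Z = Σ e^(−Eᵢ/kT) = e^(−0) + e^(−1.95444) + e^(−2.30216) + e^(−2.85372) = 1.00000 + 0.141644 + 0.100043 + 0.0576295 = 1.29932.
⟨E⟩ = Σ Eᵢ e^(−Eᵢ/kT) / Z = (0·1.00000 + 163·0.141644 + 192·0.100043 + 238·0.0576295) / 1.29932 = 43.11 meV.

43.11 meV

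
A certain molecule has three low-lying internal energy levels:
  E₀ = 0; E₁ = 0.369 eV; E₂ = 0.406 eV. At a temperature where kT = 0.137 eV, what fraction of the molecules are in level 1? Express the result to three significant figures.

0.0604

Eᵢ/kT = 0, 2.6934, 2.9635.
Z = Σ e^(−Eᵢ/kT) = e^(−0) + e^(−2.6934) + e^(−2.9635) = 1.0000 + 0.067651 + 0.051638 = 1.1193.
P₁ = e^(−E₁/kT) / Z = 0.067651/1.1193 = 0.0604.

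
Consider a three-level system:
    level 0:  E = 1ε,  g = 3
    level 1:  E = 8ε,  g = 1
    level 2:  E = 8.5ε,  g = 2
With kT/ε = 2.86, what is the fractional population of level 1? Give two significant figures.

Eᵢ/kT = 0.3497, 2.797, 2.972.
Z = Σ gᵢe^(−Eᵢ/kT) = 3·e^(−0.3497) + 1·e^(−2.797) + 2·e^(−2.972) = 2.115 + 0.06099 + 0.1024 = 2.278.
P₁ = g₁ e^(−E₁/kT) / Z = 0.06099/2.278 = 0.027.

0.027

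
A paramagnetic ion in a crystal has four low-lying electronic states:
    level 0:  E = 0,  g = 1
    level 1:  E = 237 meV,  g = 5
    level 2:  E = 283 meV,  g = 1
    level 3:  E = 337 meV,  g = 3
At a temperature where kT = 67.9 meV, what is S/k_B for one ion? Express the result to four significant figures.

Eᵢ/kT = 0, 3.49043, 4.16789, 4.96318.
Z = Σ gᵢe^(−Eᵢ/kT) = 1·e^(−0) + 5·e^(−3.49043) + 1·e^(−4.16789) + 3·e^(−4.96318) = 1.00000 + 0.152439 + 0.0154849 + 0.0209720 = 1.18890.
⟨E⟩ = Σ EᵢPᵢ = 40.0184 meV.
S/k_B = ln Z + ⟨E⟩/kT = ln(1.18890) + 40.0184/67.9 = 0.173029 + 0.589373 = 0.7624.

0.7624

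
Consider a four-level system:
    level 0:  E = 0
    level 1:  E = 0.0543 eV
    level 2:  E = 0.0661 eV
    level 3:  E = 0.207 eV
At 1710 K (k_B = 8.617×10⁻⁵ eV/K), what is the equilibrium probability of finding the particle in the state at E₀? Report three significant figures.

k_BT = 8.617×10⁻⁵ × 1710 K = 0.14735 eV.
Eᵢ/kT = 0, 0.36851, 0.44859, 1.4048.
Z = Σ e^(−Eᵢ/kT) = e^(−0) + e^(−0.36851) + e^(−0.44859) + e^(−1.4048) = 1.0000 + 0.69176 + 0.63853 + 0.24542 = 2.5757.
P₀ = e^(−E₀/kT) / Z = 1.0000/2.5757 = 0.388.

0.388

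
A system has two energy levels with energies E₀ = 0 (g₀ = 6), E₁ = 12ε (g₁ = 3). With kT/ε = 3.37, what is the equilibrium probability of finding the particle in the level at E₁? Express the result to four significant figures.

0.01401

Eᵢ/kT = 0, 3.56083.
Z = Σ gᵢe^(−Eᵢ/kT) = 6·e^(−0) + 3·e^(−3.56083) = 6.00000 + 0.0852457 = 6.08525.
P₁ = g₁ e^(−E₁/kT) / Z = 0.0852457/6.08525 = 0.01401.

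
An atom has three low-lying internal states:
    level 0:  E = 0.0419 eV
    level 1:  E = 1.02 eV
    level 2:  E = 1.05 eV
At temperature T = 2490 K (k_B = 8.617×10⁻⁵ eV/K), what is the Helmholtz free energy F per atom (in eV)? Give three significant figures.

k_BT = 8.617×10⁻⁵ × 2490 K = 0.21456 eV.
Eᵢ/kT = 0.19528, 4.7539, 4.8937.
Z = Σ e^(−Eᵢ/kT) = e^(−0.19528) + e^(−4.7539) + e^(−4.8937) = 0.82260 + 0.0086180 + 0.0074936 = 0.83871.
F = −kT ln Z = −0.21456 × ln(0.83871) = −0.21456 × -0.17589 = 0.0377 eV.

0.0377 eV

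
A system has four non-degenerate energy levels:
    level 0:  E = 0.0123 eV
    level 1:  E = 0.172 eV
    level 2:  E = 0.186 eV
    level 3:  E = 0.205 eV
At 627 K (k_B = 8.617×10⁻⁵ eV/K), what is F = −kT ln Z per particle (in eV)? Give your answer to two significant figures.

k_BT = 8.617×10⁻⁵ × 627 K = 0.05403 eV.
Eᵢ/kT = 0.2277, 3.183, 3.443, 3.794.
Z = Σ e^(−Eᵢ/kT) = e^(−0.2277) + e^(−3.183) + e^(−3.443) + e^(−3.794) = 0.7964 + 0.04146 + 0.03197 + 0.02251 = 0.8923.
F = −kT ln Z = −0.05403 × ln(0.8923) = −0.05403 × -0.1140 = 0.0062 eV.

0.0062 eV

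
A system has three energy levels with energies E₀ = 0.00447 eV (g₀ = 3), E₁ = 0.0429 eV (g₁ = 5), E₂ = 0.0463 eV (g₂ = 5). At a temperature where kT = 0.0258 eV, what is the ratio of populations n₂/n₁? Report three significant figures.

0.877

n₂/n₁ = (g₂/g₁) exp[−(E₂−E₁)/kT] = (5/5) × exp(−(0.0034 eV)/(0.0258 eV)) = (5/5) × exp(-0.13178) = 0.877.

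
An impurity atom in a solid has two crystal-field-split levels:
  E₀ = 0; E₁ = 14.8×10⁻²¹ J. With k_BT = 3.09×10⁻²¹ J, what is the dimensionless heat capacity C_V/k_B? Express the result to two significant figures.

0.19

Eᵢ/kT = 0, 4.790.
Z = Σ e^(−Eᵢ/kT) = e^(−0) + e^(−4.790) = 1.000 + 0.008312 = 1.008.
⟨E⟩ = 0.1220, ⟨E²⟩ = 1.806.
C_V/k_B = (⟨E²⟩ − ⟨E⟩²)/(kT)² = (1.806 − 0.01488)/9.548 = 0.19.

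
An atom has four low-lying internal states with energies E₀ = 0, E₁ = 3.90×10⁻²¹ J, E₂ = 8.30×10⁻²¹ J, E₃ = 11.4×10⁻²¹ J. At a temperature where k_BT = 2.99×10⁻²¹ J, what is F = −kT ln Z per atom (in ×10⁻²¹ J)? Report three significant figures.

-0.910 ×10⁻²¹ J

Eᵢ/kT = 0, 1.3043, 2.7759, 3.8127.
Z = Σ e^(−Eᵢ/kT) = e^(−0) + e^(−1.3043) + e^(−2.7759) + e^(−3.8127) = 1.0000 + 0.27136 + 0.062293 + 0.022088 = 1.3557.
F = −kT ln Z = −2.99 × ln(1.3557) = −2.99 × 0.30432 = -0.910 ×10⁻²¹ J.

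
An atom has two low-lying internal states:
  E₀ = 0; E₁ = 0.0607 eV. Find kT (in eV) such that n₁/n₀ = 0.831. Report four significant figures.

n₁/n₀ = exp[−(E₁−E₀)/kT] = 0.831.
⇒ (E₁−E₀)/kT = ln(1/0.831) = ln(1.20337) = 0.185126.
kT = 0.0607 eV / 0.185126 = 0.3279 eV.

0.3279 eV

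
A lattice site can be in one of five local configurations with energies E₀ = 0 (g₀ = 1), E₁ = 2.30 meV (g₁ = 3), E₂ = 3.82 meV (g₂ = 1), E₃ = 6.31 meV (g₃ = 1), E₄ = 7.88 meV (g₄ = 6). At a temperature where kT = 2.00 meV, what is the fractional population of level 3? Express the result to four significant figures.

0.01889

Eᵢ/kT = 0, 1.15000, 1.91000, 3.15500, 3.94000.
Z = Σ gᵢe^(−Eᵢ/kT) = 1·e^(−0) + 3·e^(−1.15000) + 1·e^(−1.91000) + 1·e^(−3.15500) + 6·e^(−3.94000) = 1.00000 + 0.949910 + 0.148080 + 0.0426384 + 0.116689 = 2.25732.
P₃ = g₃ e^(−E₃/kT) / Z = 0.0426384/2.25732 = 0.01889.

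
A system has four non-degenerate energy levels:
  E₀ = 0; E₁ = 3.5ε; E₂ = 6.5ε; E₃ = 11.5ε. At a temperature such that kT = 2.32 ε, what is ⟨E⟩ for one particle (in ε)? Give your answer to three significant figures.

Eᵢ/kT = 0, 1.5086, 2.8017, 4.9569.
Z = Σ e^(−Eᵢ/kT) = e^(−0) + e^(−1.5086) + e^(−2.8017) + e^(−4.9569) = 1.0000 + 0.22122 + 0.060707 + 0.0070347 = 1.2890.
⟨E⟩ = Σ Eᵢ e^(−Eᵢ/kT) / Z = (0·1.0000 + 3.5·0.22122 + 6.5·0.060707 + 11.5·0.0070347) / 1.2890 = 0.970 ε.

0.970 ε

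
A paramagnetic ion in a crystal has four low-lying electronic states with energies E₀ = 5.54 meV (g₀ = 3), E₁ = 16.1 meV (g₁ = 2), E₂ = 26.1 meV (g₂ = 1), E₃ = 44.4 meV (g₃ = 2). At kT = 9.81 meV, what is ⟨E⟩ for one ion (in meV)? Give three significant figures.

Eᵢ/kT = 0.56473, 1.6412, 2.6606, 4.5260.
Z = Σ gᵢe^(−Eᵢ/kT) = 3·e^(−0.56473) + 2·e^(−1.6412) + 1·e^(−2.6606) + 2·e^(−4.5260) = 1.7055 + 0.38749 + 0.069906 + 0.021648 = 2.1845.
⟨E⟩ = Σ Eᵢ gᵢe^(−Eᵢ/kT) / Z = (5.54·1.7055 + 16.1·0.38749 + 26.1·0.069906 + 44.4·0.021648) / 2.1845 = 8.46 meV.

8.46 meV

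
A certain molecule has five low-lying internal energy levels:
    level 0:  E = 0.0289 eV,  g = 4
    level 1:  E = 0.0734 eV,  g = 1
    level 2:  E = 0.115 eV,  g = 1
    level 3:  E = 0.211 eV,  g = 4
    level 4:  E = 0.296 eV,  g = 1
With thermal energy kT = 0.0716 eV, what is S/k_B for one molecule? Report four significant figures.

Eᵢ/kT = 0.403631, 1.02514, 1.60615, 2.94693, 4.13408.
Z = Σ gᵢe^(−Eᵢ/kT) = 4·e^(−0.403631) + 1·e^(−1.02514) + 1·e^(−1.60615) + 4·e^(−2.94693) + 1·e^(−4.13408) = 2.67156 + 0.358746 + 0.200659 + 0.210003 + 0.0160174 = 3.45699.
⟨E⟩ = Σ EᵢPᵢ = 0.0508152 eV.
S/k_B = ln Z + ⟨E⟩/kT = ln(3.45699) + 0.0508152/0.0716 = 1.24040 + 0.709709 = 1.950.

1.950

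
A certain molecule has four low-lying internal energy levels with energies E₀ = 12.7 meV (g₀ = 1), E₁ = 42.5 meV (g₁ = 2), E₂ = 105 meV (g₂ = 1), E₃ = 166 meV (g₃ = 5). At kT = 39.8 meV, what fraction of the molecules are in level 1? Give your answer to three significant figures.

0.440

Eᵢ/kT = 0.31910, 1.0678, 2.6382, 4.1709.
Z = Σ gᵢe^(−Eᵢ/kT) = 1·e^(−0.31910) + 2·e^(−1.0678) + 1·e^(−2.6382) + 5·e^(−4.1709) = 0.72680 + 0.68753 + 0.071490 + 0.077192 = 1.5630.
P₁ = g₁ e^(−E₁/kT) / Z = 0.68753/1.5630 = 0.440.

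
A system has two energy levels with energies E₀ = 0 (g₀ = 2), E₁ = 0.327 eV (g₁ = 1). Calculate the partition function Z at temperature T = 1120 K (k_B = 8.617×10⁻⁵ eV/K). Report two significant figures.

k_BT = 8.617×10⁻⁵ × 1120 K = 0.09651 eV.
Eᵢ/kT = 0, 3.388.
Z = Σ gᵢe^(−Eᵢ/kT) = 2·e^(−0) + 1·e^(−3.388) = 2.000 + 0.03378 = 2.034.

Z = 2.0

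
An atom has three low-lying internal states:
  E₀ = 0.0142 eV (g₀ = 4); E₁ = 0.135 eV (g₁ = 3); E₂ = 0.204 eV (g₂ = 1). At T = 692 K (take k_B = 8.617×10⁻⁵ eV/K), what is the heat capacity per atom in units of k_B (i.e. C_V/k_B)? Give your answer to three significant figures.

k_BT = 8.617×10⁻⁵ × 692 K = 0.059630 eV.
Eᵢ/kT = 0.23814, 2.2640, 3.4211.
Z = Σ gᵢe^(−Eᵢ/kT) = 4·e^(−0.23814) + 3·e^(−2.2640) + 1·e^(−3.4211) = 3.1524 + 0.31180 + 0.032676 = 3.4969.
⟨E⟩ = 0.026745 eV, ⟨E²⟩ = 0.0021957 eV².
C_V/k_B = (⟨E²⟩ − ⟨E⟩²)/(kT)² = (0.0021957 − 0.00071530)/0.0035557 = 0.416.

0.416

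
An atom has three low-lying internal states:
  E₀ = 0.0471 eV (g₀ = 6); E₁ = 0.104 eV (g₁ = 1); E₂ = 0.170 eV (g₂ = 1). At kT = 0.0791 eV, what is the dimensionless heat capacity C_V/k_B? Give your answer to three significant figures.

Eᵢ/kT = 0.59545, 1.3148, 2.1492.
Z = Σ gᵢe^(−Eᵢ/kT) = 6·e^(−0.59545) + 1·e^(−1.3148) + 1·e^(−2.1492) = 3.3079 + 0.26853 + 0.11658 = 3.6930.
⟨E⟩ = 0.055117 eV, ⟨E²⟩ = 0.0036859 eV².
C_V/k_B = (⟨E²⟩ − ⟨E⟩²)/(kT)² = (0.0036859 − 0.0030379)/0.0062568 = 0.104.

0.104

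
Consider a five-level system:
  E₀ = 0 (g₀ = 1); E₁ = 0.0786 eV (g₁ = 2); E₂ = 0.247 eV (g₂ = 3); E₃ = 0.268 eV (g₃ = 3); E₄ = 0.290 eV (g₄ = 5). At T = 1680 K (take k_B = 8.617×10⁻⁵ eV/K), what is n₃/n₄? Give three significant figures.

k_BT = 8.617×10⁻⁵ × 1680 K = 0.14477 eV.
n₃/n₄ = (g₃/g₄) exp[−(E₃−E₄)/kT] = (3/5) × exp(−(-0.022 eV)/(0.14477 eV)) = (3/5) × exp(0.15197) = 0.698.

0.698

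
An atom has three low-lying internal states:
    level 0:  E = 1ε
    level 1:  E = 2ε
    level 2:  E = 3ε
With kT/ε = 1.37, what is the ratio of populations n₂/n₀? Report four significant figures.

n₂/n₀ = exp[−(E₂−E₀)/kT] = exp(−(2ε)/(1.37ε)) = exp(-1.45985) = 0.2323.

0.2323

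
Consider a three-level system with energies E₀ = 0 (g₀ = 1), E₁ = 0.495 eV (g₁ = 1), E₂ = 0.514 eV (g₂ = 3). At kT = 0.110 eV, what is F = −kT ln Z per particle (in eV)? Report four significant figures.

-0.004224 eV

Eᵢ/kT = 0, 4.50000, 4.67273.
Z = Σ gᵢe^(−Eᵢ/kT) = 1·e^(−0) + 1·e^(−4.50000) + 3·e^(−4.67273) = 1.00000 + 0.0111090 + 0.0280402 = 1.03915.
F = −kT ln Z = −0.110 × ln(1.03915) = −0.110 × 0.0384031 = -0.004224 eV.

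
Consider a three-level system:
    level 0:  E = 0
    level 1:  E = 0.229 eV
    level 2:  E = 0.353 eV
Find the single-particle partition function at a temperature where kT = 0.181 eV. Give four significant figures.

Eᵢ/kT = 0, 1.26519, 1.95028.
Z = Σ e^(−Eᵢ/kT) = e^(−0) + e^(−1.26519) + e^(−1.95028) = 1.00000 + 0.282186 + 0.142234 = 1.42442.

Z = 1.424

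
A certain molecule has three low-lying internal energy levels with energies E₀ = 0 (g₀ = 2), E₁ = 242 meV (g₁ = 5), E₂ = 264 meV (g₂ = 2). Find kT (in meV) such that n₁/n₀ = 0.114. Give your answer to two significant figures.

78 meV

n₁/n₀ = (g₁/g₀) exp[−(E₁−E₀)/kT] = 0.114.
⇒ (E₁−E₀)/kT = ln((5/2)/0.114) = ln(21.93) = 3.088.
kT = 242 meV / 3.088 = 78 meV.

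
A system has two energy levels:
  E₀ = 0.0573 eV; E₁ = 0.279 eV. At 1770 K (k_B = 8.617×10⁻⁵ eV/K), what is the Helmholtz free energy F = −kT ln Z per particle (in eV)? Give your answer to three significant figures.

0.0253 eV

k_BT = 8.617×10⁻⁵ × 1770 K = 0.15252 eV.
Eᵢ/kT = 0.37569, 1.8293.
Z = Σ e^(−Eᵢ/kT) = e^(−0.37569) + e^(−1.8293) = 0.68682 + 0.16053 = 0.84735.
F = −kT ln Z = −0.15252 × ln(0.84735) = −0.15252 × -0.16564 = 0.0253 eV.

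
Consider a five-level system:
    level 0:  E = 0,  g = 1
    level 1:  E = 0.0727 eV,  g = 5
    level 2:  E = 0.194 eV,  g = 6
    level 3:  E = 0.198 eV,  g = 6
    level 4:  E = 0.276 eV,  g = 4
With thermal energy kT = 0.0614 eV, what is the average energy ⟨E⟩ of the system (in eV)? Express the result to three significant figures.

0.0718 eV

Eᵢ/kT = 0, 1.1840, 3.1596, 3.2248, 4.4951.
Z = Σ gᵢe^(−Eᵢ/kT) = 1·e^(−0) + 5·e^(−1.1840) + 6·e^(−3.1596) + 6·e^(−3.2248) + 4·e^(−4.4951) = 1.0000 + 1.5303 + 0.25466 + 0.23858 + 0.044654 = 3.0682.
⟨E⟩ = Σ Eᵢ gᵢe^(−Eᵢ/kT) / Z = (0·1.0000 + 0.0727·1.5303 + 0.194·0.25466 + 0.198·0.23858 + 0.276·0.044654) / 3.0682 = 0.0718 eV.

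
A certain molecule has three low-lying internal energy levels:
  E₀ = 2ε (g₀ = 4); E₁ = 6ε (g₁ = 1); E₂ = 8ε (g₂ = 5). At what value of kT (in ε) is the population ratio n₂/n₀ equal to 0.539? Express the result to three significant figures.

n₂/n₀ = (g₂/g₀) exp[−(E₂−E₀)/kT] = 0.539.
⇒ (E₂−E₀)/kT = ln((5/4)/0.539) = ln(2.3191) = 0.84118.
kT = 6ε / 0.84118 = 7.13 ε.

7.13 ε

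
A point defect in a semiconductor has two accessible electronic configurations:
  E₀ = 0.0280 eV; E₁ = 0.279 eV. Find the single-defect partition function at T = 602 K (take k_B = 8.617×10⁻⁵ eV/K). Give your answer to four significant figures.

Z = 0.5875

k_BT = 8.617×10⁻⁵ × 602 K = 0.0518743 eV.
Eᵢ/kT = 0.539766, 5.37839.
Z = Σ e^(−Eᵢ/kT) = e^(−0.539766) + e^(−5.37839) = 0.582885 + 0.00461525 = 0.587500.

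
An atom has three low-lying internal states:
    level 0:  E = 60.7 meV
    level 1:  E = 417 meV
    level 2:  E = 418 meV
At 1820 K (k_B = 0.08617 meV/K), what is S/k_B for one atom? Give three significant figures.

k_BT = 0.08617 × 1820 K = 156.83 meV.
Eᵢ/kT = 0.38704, 2.6589, 2.6653.
Z = Σ e^(−Eᵢ/kT) = e^(−0.38704) + e^(−2.6589) + e^(−2.6653) = 0.67906 + 0.070025 + 0.069578 = 0.81866.
⟨E⟩ = Σ EᵢPᵢ = 121.54 meV.
S/k_B = ln Z + ⟨E⟩/kT = ln(0.81866) + 121.54/156.83 = -0.20009 + 0.77498 = 0.575.

0.575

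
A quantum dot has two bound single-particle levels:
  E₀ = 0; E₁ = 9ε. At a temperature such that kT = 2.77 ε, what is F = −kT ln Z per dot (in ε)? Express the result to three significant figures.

Eᵢ/kT = 0, 3.2491.
Z = Σ e^(−Eᵢ/kT) = e^(−0) + e^(−3.2491) = 1.0000 + 0.038809 = 1.0388.
F = −kT ln Z = −2.77 × ln(1.0388) = −2.77 × 0.038066 = -0.105 ε.

-0.105 ε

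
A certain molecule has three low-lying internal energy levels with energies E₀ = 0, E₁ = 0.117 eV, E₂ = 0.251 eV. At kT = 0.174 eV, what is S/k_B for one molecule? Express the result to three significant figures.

Eᵢ/kT = 0, 0.67241, 1.4425.
Z = Σ e^(−Eᵢ/kT) = e^(−0) + e^(−0.67241) + e^(−1.4425) = 1.0000 + 0.51048 + 0.23634 = 1.7468.
⟨E⟩ = Σ EᵢPᵢ = 0.068152 eV.
S/k_B = ln Z + ⟨E⟩/kT = ln(1.7468) + 0.068152/0.174 = 0.55779 + 0.39168 = 0.949.

0.949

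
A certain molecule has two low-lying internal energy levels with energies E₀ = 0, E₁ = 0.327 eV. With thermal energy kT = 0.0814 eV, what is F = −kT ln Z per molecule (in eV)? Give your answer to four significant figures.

-0.001452 eV

Eᵢ/kT = 0, 4.01720.
Z = Σ e^(−Eᵢ/kT) = e^(−0) + e^(−4.01720) = 1.00000 + 0.0180033 = 1.01800.
F = −kT ln Z = −0.0814 × ln(1.01800) = −0.0814 × 0.0178399 = -0.001452 eV.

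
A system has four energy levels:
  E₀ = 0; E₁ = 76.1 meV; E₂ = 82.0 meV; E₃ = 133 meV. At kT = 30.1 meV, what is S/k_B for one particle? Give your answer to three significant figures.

Eᵢ/kT = 0, 2.5282, 2.7243, 4.4186.
Z = Σ e^(−Eᵢ/kT) = e^(−0) + e^(−2.5282) + e^(−2.7243) + e^(−4.4186) = 1.0000 + 0.079803 + 0.065592 + 0.012051 = 1.1574.
⟨E⟩ = Σ EᵢPᵢ = 11.279 meV.
S/k_B = ln Z + ⟨E⟩/kT = ln(1.1574) + 11.279/30.1 = 0.14618 + 0.37472 = 0.521.

0.521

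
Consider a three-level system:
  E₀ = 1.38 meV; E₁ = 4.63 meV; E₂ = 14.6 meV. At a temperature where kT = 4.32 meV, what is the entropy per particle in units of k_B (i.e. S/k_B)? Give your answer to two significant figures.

0.75

Eᵢ/kT = 0.3194, 1.072, 3.380.
Z = Σ e^(−Eᵢ/kT) = e^(−0.3194) + e^(−1.072) + e^(−3.380) = 0.7266 + 0.3423 + 0.03405 = 1.103.
⟨E⟩ = Σ EᵢPᵢ = 2.797 meV.
S/k_B = ln Z + ⟨E⟩/kT = ln(1.103) + 2.797/4.32 = 0.09803 + 0.6475 = 0.75.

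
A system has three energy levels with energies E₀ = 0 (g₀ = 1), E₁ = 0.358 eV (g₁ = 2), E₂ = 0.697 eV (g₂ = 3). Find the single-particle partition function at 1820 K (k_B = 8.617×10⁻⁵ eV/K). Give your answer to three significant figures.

k_BT = 8.617×10⁻⁵ × 1820 K = 0.15683 eV.
Eᵢ/kT = 0, 2.2827, 4.4443.
Z = Σ gᵢe^(−Eᵢ/kT) = 1·e^(−0) + 2·e^(−2.2827) + 3·e^(−4.4443) = 1.0000 + 0.20402 + 0.035236 = 1.2393.

Z = 1.24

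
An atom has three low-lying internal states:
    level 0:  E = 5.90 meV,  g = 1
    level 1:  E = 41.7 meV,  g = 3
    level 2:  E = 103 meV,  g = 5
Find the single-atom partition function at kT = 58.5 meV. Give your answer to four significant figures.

Z = 3.234

Eᵢ/kT = 0.100855, 0.712821, 1.76068.
Z = Σ gᵢe^(−Eᵢ/kT) = 1·e^(−0.100855) + 3·e^(−0.712821) + 5·e^(−1.76068) = 0.904064 + 1.47078 + 0.859640 = 3.23448.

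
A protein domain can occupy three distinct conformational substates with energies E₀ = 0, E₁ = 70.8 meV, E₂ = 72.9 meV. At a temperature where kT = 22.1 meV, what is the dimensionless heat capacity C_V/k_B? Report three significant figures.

Eᵢ/kT = 0, 3.2036, 3.2986.
Z = Σ e^(−Eᵢ/kT) = e^(−0) + e^(−3.2036) + e^(−3.2986) = 1.0000 + 0.040616 + 0.036935 = 1.0776.
⟨E⟩ = 5.1672 meV, ⟨E²⟩ = 371.08 meV².
C_V/k_B = (⟨E²⟩ − ⟨E⟩²)/(kT)² = (371.08 − 26.700)/488.41 = 0.705.

0.705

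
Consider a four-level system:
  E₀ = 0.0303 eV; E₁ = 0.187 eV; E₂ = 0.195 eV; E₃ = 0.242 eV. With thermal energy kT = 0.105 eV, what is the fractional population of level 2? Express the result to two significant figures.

0.13

Eᵢ/kT = 0.2886, 1.781, 1.857, 2.305.
Z = Σ e^(−Eᵢ/kT) = e^(−0.2886) + e^(−1.781) + e^(−1.857) + e^(−2.305) = 0.7493 + 0.1685 + 0.1561 + 0.09976 = 1.174.
P₂ = e^(−E₂/kT) / Z = 0.1561/1.174 = 0.13.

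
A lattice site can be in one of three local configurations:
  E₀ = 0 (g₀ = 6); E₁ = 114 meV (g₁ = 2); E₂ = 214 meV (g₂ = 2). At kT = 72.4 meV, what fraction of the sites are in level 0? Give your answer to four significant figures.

0.9205

Eᵢ/kT = 0, 1.57459, 2.95580.
Z = Σ gᵢe^(−Eᵢ/kT) = 6·e^(−0) + 2·e^(−1.57459) + 2·e^(−2.95580) = 6.00000 + 0.414185 + 0.104074 = 6.51826.
P₀ = g₀ e^(−E₀/kT) / Z = 6.00000/6.51826 = 0.9205.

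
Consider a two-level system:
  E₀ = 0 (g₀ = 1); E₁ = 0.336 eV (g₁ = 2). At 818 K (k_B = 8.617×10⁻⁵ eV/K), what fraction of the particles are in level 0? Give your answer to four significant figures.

k_BT = 8.617×10⁻⁵ × 818 K = 0.0704871 eV.
Eᵢ/kT = 0, 4.76683.
Z = Σ gᵢe^(−Eᵢ/kT) = 1·e^(−0) + 2·e^(−4.76683) = 1.00000 + 0.0170146 = 1.01701.
P₀ = g₀ e^(−E₀/kT) / Z = 1.00000/1.01701 = 0.9833.

0.9833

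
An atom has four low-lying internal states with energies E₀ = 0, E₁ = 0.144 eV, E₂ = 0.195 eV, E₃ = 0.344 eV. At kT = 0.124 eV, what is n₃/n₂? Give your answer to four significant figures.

n₃/n₂ = exp[−(E₃−E₂)/kT] = exp(−(0.149 eV)/(0.124 eV)) = exp(-1.20161) = 0.3007.

0.3007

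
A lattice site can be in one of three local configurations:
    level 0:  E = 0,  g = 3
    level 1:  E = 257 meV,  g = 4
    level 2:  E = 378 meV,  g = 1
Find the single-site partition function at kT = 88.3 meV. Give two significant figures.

Z = 3.2

Eᵢ/kT = 0, 2.911, 4.281.
Z = Σ gᵢe^(−Eᵢ/kT) = 3·e^(−0) + 4·e^(−2.911) + 1·e^(−4.281) = 3.000 + 0.2177 + 0.01383 = 3.232.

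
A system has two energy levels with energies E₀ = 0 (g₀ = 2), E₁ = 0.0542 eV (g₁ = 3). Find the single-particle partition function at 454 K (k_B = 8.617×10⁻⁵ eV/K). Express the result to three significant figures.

Z = 2.75

k_BT = 8.617×10⁻⁵ × 454 K = 0.039121 eV.
Eᵢ/kT = 0, 1.3854.
Z = Σ gᵢe^(−Eᵢ/kT) = 2·e^(−0) + 3·e^(−1.3854) = 2.0000 + 0.75067 = 2.7507.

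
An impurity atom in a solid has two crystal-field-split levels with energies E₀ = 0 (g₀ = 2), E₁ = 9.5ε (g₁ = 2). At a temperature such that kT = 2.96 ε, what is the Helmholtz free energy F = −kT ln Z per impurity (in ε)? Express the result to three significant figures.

Eᵢ/kT = 0, 3.2095.
Z = Σ gᵢe^(−Eᵢ/kT) = 2·e^(−0) + 2·e^(−3.2095) = 2.0000 + 0.080754 = 2.0808.
F = −kT ln Z = −2.96 × ln(2.0808) = −2.96 × 0.73275 = -2.17 ε.

-2.17 ε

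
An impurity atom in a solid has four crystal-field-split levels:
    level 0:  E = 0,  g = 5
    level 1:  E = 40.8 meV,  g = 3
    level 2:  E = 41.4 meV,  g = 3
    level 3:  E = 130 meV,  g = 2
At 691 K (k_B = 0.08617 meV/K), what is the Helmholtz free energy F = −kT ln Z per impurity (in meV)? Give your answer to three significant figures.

k_BT = 0.08617 × 691 K = 59.543 meV.
Eᵢ/kT = 0, 0.68522, 0.69530, 2.1833.
Z = Σ gᵢe^(−Eᵢ/kT) = 5·e^(−0) + 3·e^(−0.68522) + 3·e^(−0.69530) + 2·e^(−2.1833) = 5.0000 + 1.5119 + 1.4968 + 0.22534 = 8.2340.
F = −kT ln Z = −59.543 × ln(8.2340) = −59.543 × 2.1083 = -126 meV.

-126 meV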